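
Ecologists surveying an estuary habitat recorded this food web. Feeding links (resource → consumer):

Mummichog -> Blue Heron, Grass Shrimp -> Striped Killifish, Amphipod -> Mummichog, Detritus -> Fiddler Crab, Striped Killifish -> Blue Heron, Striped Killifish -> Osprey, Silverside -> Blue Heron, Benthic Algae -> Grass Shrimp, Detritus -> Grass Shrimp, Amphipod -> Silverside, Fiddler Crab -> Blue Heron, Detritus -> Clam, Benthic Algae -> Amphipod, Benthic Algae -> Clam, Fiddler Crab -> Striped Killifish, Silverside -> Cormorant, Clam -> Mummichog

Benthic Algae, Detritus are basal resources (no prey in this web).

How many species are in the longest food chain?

One longest chain: Benthic Algae → Amphipod → Silverside → Cormorant.
It has 4 species and 3 links.

4 species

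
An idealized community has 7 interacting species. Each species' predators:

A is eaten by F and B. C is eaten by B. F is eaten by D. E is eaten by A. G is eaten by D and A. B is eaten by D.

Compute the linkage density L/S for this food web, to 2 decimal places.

There are L = 8 links among S = 7 species.
L/S = 8/7 = 1.1429 ≈ 1.14.

L/S = 1.14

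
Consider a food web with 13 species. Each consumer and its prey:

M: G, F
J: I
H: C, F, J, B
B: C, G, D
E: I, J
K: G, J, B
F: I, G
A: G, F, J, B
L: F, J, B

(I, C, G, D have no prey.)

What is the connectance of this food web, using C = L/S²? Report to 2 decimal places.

The web has S = 13 species and L = 24 feeding links.
C = L / S² = 24 / 169 = 0.1420 ≈ 0.14.

C = 0.14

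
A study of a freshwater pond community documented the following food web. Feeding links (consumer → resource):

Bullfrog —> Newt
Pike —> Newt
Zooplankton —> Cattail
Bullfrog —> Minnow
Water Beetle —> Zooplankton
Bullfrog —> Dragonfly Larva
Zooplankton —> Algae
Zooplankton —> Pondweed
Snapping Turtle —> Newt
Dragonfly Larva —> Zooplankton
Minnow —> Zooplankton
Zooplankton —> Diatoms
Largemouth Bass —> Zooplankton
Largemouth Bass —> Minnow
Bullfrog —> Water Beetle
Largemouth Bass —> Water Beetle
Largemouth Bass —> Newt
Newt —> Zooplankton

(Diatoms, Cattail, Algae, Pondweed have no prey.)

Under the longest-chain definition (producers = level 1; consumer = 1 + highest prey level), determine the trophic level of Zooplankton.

Diatoms is a producer → level 1.
Zooplankton eats Diatoms (level 1); other prey at levels: Cattail 1, Algae 1, Pondweed 1 → level 2.

Trophic level 2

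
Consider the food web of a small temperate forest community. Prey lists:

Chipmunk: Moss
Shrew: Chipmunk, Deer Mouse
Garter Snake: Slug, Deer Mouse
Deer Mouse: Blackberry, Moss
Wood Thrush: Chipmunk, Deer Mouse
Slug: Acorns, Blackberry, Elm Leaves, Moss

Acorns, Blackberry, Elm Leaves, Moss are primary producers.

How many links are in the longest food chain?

One longest chain: Moss → Chipmunk → Wood Thrush.
It has 3 species and 2 links.

2 links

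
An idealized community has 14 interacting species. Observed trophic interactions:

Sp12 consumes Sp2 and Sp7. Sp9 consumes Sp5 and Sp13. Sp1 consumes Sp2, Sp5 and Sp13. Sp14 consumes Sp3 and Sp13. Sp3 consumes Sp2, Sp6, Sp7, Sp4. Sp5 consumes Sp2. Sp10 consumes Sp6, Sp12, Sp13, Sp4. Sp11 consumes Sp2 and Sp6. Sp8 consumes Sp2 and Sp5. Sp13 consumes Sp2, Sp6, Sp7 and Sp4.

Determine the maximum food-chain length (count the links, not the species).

One longest chain: Sp7 → Sp13 → Sp14.
It has 3 species and 2 links.

2 links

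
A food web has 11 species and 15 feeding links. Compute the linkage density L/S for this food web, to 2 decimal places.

There are L = 15 links among S = 11 species.
L/S = 15/11 = 1.3636 ≈ 1.36.

L/S = 1.36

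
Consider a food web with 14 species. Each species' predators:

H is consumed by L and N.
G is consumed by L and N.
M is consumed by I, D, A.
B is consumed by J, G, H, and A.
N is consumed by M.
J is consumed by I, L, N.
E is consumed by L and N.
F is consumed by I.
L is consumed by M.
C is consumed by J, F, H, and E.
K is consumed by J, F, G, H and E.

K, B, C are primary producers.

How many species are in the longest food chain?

One longest chain: K → H → L → M → I.
It has 5 species and 4 links.

5 species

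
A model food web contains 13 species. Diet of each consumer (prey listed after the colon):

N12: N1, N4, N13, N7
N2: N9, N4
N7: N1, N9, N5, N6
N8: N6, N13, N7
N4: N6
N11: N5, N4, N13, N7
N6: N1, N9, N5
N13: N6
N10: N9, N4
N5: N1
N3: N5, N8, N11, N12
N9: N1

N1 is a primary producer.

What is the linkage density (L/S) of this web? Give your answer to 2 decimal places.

There are L = 30 links among S = 13 species.
L/S = 30/13 = 2.3077 ≈ 2.31.

L/S = 2.31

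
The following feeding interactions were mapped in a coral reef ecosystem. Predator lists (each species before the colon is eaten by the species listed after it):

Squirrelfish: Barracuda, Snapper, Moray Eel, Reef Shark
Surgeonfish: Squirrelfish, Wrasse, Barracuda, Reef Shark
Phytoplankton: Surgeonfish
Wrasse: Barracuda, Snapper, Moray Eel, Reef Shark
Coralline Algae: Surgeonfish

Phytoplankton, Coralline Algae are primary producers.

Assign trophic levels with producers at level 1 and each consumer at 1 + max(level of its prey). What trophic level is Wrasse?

Trophic level 3

Phytoplankton is a producer → level 1.
Surgeonfish eats Phytoplankton (level 1); other prey at levels: Coralline Algae 1 → level 2.
Wrasse eats Surgeonfish → level 3.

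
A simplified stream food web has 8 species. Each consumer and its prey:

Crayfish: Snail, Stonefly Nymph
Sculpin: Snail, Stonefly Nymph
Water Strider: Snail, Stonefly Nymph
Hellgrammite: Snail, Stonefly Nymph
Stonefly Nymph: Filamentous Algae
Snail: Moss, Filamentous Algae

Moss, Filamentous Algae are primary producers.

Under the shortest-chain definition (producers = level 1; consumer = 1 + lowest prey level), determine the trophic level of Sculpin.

Trophic level 3

Moss is a producer → level 1.
Snail eats Moss → level 2.
Sculpin eats Snail → level 3.
No prey of Sculpin is below level 2, so 3 is the minimum.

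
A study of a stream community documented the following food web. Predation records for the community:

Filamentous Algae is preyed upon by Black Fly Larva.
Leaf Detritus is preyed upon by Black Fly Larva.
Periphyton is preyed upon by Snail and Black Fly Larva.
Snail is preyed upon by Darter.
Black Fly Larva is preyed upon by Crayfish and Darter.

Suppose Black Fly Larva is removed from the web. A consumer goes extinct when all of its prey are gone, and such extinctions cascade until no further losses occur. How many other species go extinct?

1

Remove Black Fly Larva.
Round 1: Crayfish (all prey gone) → extinct.
No further losses. Total secondary extinctions: 1.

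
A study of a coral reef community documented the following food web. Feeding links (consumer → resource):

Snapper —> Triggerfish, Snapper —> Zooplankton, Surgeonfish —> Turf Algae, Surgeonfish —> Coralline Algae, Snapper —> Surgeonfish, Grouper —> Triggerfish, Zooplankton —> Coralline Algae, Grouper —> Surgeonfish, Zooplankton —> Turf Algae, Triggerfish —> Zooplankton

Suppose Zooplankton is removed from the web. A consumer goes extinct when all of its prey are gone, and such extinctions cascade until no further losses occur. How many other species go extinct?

1

Remove Zooplankton.
Round 1: Triggerfish (all prey gone) → extinct.
No further losses. Total secondary extinctions: 1.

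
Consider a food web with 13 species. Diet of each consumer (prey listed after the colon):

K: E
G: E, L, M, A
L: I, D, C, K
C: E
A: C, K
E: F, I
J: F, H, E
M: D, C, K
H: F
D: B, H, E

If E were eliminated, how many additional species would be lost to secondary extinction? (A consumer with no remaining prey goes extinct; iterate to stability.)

3

Remove E.
Round 1: C (all prey gone), K (all prey gone) → extinct.
Round 2: A (all prey gone) → extinct.
No further losses. Total secondary extinctions: 3.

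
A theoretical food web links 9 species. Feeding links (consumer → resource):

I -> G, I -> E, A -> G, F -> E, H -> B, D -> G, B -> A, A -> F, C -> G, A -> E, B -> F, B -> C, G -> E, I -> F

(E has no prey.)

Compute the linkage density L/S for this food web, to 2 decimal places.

There are L = 14 links among S = 9 species.
L/S = 14/9 = 1.5556 ≈ 1.56.

L/S = 1.56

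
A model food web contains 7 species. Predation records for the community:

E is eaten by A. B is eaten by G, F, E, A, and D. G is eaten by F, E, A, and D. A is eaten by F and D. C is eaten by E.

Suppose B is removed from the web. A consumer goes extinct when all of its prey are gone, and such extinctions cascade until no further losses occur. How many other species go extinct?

Remove B.
Round 1: G (all prey gone) → extinct.
No further losses. Total secondary extinctions: 1.

1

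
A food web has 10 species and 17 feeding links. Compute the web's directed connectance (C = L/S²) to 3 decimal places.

The web has S = 10 species and L = 17 feeding links.
C = L / S² = 17 / 100 = 0.1700 ≈ 0.170.

C = 0.170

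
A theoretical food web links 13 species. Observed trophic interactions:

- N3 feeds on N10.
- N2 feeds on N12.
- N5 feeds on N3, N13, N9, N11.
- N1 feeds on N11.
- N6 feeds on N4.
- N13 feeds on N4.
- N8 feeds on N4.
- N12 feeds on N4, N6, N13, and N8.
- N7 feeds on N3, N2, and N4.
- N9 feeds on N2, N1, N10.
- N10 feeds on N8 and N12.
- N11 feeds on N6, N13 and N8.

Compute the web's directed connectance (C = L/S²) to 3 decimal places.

C = 0.148

The web has S = 13 species and L = 25 feeding links.
C = L / S² = 25 / 169 = 0.1479 ≈ 0.148.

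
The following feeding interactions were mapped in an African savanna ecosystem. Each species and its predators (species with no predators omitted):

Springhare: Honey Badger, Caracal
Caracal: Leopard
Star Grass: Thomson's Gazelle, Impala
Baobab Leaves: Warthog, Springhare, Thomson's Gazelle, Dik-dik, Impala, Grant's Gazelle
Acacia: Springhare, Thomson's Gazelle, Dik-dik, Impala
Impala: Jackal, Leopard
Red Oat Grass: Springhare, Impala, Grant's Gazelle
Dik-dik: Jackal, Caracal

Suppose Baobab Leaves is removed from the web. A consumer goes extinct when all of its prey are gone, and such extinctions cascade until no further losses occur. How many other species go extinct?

1

Remove Baobab Leaves.
Round 1: Warthog (all prey gone) → extinct.
No further losses. Total secondary extinctions: 1.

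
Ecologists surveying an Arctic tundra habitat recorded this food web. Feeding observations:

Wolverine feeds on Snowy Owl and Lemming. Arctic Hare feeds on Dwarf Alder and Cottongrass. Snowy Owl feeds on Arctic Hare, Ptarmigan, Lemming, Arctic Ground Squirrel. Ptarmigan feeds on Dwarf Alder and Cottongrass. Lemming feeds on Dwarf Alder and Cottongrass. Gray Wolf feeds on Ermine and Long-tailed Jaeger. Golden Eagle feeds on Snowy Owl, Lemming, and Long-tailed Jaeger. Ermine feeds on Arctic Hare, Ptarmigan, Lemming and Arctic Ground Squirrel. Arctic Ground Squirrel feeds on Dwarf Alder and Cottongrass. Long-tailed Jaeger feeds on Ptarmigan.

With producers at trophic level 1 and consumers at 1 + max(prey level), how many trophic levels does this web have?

4

Producers (level 1): Cottongrass, Dwarf Alder.
Cottongrass → Arctic Ground Squirrel → Snowy Owl → Wolverine gives Wolverine level 4.
No species has a prey at level 4, so no species reaches level 5.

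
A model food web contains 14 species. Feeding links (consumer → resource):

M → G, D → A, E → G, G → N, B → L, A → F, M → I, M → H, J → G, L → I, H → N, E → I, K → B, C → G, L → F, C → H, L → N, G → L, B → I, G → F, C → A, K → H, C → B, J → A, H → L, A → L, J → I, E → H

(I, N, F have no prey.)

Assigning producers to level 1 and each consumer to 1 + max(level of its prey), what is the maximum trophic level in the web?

4

Producers (level 1): I, N, F.
I → L → G → E gives E level 4.
No species has a prey at level 4, so no species reaches level 5.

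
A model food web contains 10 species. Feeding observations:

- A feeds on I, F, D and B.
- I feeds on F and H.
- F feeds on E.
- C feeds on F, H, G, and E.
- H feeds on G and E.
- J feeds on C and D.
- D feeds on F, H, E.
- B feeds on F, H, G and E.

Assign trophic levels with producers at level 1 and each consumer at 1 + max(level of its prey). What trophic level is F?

E is a producer → level 1.
F eats E → level 2.

Trophic level 2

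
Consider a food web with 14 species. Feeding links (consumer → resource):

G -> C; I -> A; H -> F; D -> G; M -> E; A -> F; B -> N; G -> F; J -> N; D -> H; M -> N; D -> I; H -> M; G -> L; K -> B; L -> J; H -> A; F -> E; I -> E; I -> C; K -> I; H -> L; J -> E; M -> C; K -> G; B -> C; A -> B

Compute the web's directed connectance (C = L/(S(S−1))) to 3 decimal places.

The web has S = 14 species and L = 27 feeding links.
C = L / (S(S−1)) = 27 / 182 = 0.1484 ≈ 0.148.

C = 0.148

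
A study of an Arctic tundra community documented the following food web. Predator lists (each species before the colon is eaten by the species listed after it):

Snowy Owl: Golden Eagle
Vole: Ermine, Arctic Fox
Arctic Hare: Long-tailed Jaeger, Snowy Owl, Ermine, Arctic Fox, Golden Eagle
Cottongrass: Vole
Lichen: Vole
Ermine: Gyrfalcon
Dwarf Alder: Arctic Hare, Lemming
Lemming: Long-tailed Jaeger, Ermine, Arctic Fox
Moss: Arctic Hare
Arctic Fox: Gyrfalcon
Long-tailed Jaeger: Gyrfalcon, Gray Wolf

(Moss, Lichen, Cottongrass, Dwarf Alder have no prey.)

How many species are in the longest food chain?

4 species

One longest chain: Moss → Arctic Hare → Ermine → Gyrfalcon.
It has 4 species and 3 links.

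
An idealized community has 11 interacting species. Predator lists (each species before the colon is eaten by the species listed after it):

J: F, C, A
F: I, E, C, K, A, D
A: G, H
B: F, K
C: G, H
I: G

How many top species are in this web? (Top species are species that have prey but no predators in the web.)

Top species (has prey, but nothing eats it): E, K, D, G, H.
Count: 5.

5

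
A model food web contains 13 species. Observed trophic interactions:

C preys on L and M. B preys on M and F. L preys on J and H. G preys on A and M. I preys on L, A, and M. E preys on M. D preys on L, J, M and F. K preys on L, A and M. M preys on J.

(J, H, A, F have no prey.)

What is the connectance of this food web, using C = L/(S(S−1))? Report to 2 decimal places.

The web has S = 13 species and L = 20 feeding links.
C = L / (S(S−1)) = 20 / 156 = 0.1282 ≈ 0.13.

C = 0.13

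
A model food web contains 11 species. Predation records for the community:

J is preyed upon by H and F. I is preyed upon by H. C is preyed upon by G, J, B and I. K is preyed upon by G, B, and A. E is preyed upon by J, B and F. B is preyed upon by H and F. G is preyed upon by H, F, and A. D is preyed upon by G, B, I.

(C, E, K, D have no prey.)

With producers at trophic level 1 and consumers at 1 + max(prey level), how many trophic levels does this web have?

3

Producers (level 1): C, E, K, D.
C → G → F gives F level 3.
No species has a prey at level 3, so no species reaches level 4.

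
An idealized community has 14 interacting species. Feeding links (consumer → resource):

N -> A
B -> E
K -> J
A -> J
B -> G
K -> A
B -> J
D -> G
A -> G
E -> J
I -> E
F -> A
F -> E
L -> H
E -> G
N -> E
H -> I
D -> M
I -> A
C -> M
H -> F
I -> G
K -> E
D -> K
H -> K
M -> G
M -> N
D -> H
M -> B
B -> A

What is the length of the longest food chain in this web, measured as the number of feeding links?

4 links

One longest chain: G → E → F → H → L.
It has 5 species and 4 links.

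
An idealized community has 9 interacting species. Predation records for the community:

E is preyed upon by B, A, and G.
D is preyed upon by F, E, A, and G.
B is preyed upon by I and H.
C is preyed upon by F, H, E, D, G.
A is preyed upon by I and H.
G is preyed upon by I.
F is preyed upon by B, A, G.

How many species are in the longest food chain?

5 species

One longest chain: C → D → F → B → I.
It has 5 species and 4 links.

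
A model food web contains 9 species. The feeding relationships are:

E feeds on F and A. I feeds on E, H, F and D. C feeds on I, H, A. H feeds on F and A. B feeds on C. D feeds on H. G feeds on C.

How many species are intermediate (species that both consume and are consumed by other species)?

Intermediate species (has both prey and predators): E, H, D, I, C.
Count: 5.

5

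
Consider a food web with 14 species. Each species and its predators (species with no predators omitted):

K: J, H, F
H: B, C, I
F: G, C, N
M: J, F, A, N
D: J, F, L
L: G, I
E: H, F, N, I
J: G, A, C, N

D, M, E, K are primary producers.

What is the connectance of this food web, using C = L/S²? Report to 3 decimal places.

The web has S = 14 species and L = 26 feeding links.
C = L / S² = 26 / 196 = 0.1327 ≈ 0.133.

C = 0.133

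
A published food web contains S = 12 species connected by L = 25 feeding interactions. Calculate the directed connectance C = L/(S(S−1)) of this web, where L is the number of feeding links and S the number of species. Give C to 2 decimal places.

The web has S = 12 species and L = 25 feeding links.
C = L / (S(S−1)) = 25 / 132 = 0.1894 ≈ 0.19.

C = 0.19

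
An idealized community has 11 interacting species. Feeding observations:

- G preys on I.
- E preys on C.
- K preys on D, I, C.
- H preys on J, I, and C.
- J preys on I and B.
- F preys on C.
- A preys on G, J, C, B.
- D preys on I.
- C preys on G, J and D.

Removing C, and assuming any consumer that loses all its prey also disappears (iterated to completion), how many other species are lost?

Remove C.
Round 1: E (all prey gone), F (all prey gone) → extinct.
No further losses. Total secondary extinctions: 2.

2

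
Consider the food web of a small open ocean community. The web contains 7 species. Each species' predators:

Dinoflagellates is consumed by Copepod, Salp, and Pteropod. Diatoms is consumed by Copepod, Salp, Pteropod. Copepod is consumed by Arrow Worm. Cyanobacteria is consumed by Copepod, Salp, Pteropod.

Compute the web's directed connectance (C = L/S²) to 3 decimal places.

The web has S = 7 species and L = 10 feeding links.
C = L / S² = 10 / 49 = 0.2041 ≈ 0.204.

C = 0.204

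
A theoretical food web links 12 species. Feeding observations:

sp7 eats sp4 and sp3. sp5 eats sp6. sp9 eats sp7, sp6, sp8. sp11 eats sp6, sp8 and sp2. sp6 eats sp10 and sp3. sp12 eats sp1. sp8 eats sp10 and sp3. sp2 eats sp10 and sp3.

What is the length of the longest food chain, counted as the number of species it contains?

One longest chain: sp10 → sp6 → sp11.
It has 3 species and 2 links.

3 species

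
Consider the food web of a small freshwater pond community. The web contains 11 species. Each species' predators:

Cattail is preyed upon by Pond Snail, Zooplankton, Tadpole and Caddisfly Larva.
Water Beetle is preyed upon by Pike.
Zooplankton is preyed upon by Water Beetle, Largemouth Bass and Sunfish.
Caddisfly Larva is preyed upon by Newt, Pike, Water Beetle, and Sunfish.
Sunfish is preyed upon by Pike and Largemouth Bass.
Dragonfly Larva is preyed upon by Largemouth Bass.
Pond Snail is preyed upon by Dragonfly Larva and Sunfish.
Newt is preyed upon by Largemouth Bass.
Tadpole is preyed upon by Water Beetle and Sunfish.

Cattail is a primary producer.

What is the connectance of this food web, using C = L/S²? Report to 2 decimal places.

The web has S = 11 species and L = 20 feeding links.
C = L / S² = 20 / 121 = 0.1653 ≈ 0.17.

C = 0.17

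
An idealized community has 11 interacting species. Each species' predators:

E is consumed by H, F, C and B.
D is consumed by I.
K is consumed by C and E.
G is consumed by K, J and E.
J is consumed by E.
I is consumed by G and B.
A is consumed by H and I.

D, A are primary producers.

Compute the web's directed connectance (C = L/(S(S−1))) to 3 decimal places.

The web has S = 11 species and L = 15 feeding links.
C = L / (S(S−1)) = 15 / 110 = 0.1364 ≈ 0.136.

C = 0.136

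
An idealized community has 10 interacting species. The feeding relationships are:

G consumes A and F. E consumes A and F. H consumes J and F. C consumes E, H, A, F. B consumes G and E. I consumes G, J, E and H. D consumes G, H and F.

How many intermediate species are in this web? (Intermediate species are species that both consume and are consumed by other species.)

Intermediate species (has both prey and predators): H, E, G.
Count: 3.

3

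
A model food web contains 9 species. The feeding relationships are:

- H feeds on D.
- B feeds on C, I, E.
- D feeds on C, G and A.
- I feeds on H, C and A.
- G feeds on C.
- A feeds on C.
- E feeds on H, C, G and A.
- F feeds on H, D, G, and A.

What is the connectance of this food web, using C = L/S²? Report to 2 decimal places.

C = 0.25

The web has S = 9 species and L = 20 feeding links.
C = L / S² = 20 / 81 = 0.2469 ≈ 0.25.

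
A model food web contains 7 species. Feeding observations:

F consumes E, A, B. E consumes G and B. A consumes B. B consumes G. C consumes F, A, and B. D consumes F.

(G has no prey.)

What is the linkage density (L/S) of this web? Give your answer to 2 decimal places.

There are L = 11 links among S = 7 species.
L/S = 11/7 = 1.5714 ≈ 1.57.

L/S = 1.57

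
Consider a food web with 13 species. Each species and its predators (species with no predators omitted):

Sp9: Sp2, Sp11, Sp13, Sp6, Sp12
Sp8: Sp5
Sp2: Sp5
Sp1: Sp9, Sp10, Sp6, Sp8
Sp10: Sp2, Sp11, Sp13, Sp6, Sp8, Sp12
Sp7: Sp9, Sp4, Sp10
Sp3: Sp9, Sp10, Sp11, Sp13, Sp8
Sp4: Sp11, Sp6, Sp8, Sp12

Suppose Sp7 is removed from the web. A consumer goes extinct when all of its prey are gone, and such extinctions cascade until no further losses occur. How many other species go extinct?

Remove Sp7.
Round 1: Sp4 (all prey gone) → extinct.
No further losses. Total secondary extinctions: 1.

1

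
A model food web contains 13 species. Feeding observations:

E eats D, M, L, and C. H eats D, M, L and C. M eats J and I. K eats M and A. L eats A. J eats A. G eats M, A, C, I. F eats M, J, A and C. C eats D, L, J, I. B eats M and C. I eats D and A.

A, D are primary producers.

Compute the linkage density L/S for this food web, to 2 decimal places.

There are L = 30 links among S = 13 species.
L/S = 30/13 = 2.3077 ≈ 2.31.

L/S = 2.31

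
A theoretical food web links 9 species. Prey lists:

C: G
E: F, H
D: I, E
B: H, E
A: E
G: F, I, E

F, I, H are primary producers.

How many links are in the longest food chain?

One longest chain: F → E → G → C.
It has 4 species and 3 links.

3 links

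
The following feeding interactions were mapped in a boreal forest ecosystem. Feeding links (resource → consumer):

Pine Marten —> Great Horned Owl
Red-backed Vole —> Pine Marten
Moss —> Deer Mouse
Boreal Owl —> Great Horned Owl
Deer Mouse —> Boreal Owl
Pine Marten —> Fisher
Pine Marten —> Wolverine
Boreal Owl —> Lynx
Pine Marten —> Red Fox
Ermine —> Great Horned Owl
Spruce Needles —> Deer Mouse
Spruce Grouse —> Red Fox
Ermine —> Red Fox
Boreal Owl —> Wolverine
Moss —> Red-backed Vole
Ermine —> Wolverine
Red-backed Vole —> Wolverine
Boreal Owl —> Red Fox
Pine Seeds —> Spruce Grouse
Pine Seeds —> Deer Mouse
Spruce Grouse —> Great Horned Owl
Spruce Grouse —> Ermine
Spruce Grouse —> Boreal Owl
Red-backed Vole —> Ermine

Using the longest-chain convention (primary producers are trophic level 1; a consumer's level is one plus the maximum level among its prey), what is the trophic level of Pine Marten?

Trophic level 3

Moss is a producer → level 1.
Red-backed Vole eats Moss → level 2.
Pine Marten eats Red-backed Vole → level 3.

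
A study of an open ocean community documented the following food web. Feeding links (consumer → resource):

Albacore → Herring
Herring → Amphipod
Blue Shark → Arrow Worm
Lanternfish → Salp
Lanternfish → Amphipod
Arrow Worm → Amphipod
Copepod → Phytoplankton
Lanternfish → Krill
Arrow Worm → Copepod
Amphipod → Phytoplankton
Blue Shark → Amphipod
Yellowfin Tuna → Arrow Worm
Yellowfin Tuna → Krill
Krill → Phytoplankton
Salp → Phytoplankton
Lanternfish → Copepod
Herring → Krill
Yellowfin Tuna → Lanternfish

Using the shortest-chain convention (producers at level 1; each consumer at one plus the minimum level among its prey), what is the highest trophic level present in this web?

4

Producers (level 1): Phytoplankton.
Following each consumer down to its lowest-level prey: Phytoplankton → Krill → Herring → Albacore (levels 1 through 4).
All prey of Albacore (Herring 3) are at level 3 or above, so Albacore is at level 1 + 3 = 4.
Every consumer has at least one prey at level 3 or below, so none exceeds level 4.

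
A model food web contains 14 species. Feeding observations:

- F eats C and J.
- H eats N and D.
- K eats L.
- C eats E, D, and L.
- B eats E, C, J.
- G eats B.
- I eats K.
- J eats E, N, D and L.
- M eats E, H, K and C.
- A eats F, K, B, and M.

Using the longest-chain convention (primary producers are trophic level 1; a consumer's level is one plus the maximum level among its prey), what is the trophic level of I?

L is a producer → level 1.
K eats L → level 2.
I eats K → level 3.

Trophic level 3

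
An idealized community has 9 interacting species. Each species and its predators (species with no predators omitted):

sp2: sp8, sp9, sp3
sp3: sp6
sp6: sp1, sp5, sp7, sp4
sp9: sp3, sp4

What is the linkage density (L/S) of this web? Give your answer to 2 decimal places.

There are L = 10 links among S = 9 species.
L/S = 10/9 = 1.1111 ≈ 1.11.

L/S = 1.11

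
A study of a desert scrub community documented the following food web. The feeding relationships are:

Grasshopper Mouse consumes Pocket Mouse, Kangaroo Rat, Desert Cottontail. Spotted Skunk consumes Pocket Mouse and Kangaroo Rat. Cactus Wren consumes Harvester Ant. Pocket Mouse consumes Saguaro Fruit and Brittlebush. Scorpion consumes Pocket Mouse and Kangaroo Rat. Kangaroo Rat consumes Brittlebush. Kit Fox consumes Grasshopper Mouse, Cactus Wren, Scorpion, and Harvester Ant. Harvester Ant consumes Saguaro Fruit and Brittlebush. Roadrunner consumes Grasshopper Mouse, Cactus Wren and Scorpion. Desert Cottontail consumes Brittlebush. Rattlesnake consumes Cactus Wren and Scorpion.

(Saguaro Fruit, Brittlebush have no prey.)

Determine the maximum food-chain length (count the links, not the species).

One longest chain: Saguaro Fruit → Harvester Ant → Cactus Wren → Kit Fox.
It has 4 species and 3 links.

3 links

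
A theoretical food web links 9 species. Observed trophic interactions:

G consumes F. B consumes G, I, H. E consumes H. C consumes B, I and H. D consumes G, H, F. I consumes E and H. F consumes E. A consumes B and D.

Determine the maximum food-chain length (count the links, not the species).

One longest chain: H → E → F → G → B → A.
It has 6 species and 5 links.

5 links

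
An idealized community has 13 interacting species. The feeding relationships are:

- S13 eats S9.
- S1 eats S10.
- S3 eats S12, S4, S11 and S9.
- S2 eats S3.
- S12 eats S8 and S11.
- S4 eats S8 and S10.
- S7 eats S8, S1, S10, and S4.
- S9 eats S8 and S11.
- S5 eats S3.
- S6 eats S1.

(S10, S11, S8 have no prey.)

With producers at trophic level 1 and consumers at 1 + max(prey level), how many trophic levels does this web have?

4

Producers (level 1): S10, S11, S8.
S11 → S9 → S3 → S2 gives S2 level 4.
No species has a prey at level 4, so no species reaches level 5.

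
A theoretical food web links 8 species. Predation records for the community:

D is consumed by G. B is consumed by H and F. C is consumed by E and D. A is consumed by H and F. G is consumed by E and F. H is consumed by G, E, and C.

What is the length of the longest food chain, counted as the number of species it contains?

One longest chain: A → H → C → D → G → E.
It has 6 species and 5 links.

6 species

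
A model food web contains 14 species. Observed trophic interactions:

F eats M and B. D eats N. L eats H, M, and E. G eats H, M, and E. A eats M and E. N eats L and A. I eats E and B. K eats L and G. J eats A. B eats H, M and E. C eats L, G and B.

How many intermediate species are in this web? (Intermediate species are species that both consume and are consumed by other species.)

Intermediate species (has both prey and predators): L, A, B, G, N.
Count: 5.

5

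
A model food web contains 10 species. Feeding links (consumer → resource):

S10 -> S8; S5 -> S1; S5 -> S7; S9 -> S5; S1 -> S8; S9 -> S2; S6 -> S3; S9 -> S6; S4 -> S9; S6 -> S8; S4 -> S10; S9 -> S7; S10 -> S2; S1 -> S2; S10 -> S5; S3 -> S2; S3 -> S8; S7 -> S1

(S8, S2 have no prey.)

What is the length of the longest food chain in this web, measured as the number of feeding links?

One longest chain: S8 → S1 → S7 → S5 → S9 → S4.
It has 6 species and 5 links.

5 links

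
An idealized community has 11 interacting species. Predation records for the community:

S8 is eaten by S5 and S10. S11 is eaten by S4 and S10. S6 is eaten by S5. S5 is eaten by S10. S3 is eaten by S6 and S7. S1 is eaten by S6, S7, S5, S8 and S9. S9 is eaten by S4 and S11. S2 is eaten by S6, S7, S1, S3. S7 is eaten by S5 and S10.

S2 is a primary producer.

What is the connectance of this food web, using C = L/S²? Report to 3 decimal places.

The web has S = 11 species and L = 21 feeding links.
C = L / S² = 21 / 121 = 0.1736 ≈ 0.174.

C = 0.174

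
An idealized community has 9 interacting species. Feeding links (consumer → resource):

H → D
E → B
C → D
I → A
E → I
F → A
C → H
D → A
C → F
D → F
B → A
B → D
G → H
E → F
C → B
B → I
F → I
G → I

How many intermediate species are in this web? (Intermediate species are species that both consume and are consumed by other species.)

5

Intermediate species (has both prey and predators): I, F, D, B, H.
Count: 5.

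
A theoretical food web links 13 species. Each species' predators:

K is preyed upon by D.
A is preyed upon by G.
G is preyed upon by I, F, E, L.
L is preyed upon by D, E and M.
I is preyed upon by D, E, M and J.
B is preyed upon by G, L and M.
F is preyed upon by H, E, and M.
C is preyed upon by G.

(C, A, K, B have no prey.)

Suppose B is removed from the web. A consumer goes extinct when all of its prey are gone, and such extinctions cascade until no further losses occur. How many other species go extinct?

Remove B.
Every predator of it retains at least one other prey: G still has C, A; L still has G; M still has I, L, F.
No consumer loses all prey, so no secondary extinctions occur.

0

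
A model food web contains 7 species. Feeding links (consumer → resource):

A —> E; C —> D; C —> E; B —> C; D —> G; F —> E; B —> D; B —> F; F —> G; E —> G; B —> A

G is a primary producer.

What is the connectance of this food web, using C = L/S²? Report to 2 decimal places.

C = 0.22

The web has S = 7 species and L = 11 feeding links.
C = L / S² = 11 / 49 = 0.2245 ≈ 0.22.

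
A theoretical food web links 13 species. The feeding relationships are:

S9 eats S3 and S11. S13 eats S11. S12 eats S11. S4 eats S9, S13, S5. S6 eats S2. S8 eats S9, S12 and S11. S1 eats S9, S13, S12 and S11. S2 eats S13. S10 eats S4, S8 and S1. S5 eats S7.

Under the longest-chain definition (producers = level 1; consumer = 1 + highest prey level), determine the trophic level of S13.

Trophic level 2

S11 is a producer → level 1.
S13 eats S11 → level 2.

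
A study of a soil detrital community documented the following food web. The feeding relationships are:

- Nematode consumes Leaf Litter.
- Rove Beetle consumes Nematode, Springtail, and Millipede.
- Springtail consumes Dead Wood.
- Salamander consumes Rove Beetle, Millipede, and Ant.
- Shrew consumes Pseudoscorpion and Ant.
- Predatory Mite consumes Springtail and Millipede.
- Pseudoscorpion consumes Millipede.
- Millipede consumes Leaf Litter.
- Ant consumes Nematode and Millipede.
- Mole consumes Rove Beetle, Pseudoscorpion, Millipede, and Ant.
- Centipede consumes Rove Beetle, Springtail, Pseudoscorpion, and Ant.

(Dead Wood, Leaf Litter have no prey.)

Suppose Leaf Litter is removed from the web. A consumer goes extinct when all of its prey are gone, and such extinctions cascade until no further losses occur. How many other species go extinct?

5

Remove Leaf Litter.
Round 1: Nematode (all prey gone), Millipede (all prey gone) → extinct.
Round 2: Pseudoscorpion (all prey gone), Ant (all prey gone) → extinct.
Round 3: Shrew (all prey gone) → extinct.
No further losses. Total secondary extinctions: 5.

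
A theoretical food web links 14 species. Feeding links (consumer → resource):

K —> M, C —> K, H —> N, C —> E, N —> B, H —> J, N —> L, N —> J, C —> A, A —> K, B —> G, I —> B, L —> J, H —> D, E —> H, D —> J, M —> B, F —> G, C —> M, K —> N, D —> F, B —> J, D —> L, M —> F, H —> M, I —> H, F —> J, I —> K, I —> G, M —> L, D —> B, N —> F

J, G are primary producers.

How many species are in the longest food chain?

6 species

One longest chain: J → F → N → H → E → C.
It has 6 species and 5 links.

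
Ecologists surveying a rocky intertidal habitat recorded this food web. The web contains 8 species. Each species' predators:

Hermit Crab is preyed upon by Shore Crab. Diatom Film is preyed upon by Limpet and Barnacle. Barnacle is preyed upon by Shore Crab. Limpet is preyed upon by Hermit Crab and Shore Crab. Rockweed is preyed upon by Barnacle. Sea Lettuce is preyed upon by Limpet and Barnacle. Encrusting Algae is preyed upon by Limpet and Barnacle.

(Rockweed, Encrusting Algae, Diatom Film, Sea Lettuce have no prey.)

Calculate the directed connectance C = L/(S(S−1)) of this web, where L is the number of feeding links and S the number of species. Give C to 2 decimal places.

The web has S = 8 species and L = 11 feeding links.
C = L / (S(S−1)) = 11 / 56 = 0.1964 ≈ 0.20.

C = 0.20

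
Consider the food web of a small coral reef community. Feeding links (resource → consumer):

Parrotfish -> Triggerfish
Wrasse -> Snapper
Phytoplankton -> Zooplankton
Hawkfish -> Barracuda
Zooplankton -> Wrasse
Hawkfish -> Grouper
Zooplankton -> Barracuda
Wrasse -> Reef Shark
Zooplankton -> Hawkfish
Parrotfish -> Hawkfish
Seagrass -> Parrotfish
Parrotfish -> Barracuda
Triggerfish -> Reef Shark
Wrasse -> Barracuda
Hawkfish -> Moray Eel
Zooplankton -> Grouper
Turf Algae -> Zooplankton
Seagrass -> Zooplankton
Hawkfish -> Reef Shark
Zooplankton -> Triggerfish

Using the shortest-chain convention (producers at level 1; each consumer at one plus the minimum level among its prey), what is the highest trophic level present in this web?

4

Producers (level 1): Turf Algae, Seagrass, Phytoplankton.
Following each consumer down to its lowest-level prey: Turf Algae → Zooplankton → Wrasse → Snapper (levels 1 through 4).
All prey of Snapper (Wrasse 3) are at level 3 or above, so Snapper is at level 1 + 3 = 4.
Every consumer has at least one prey at level 3 or below, so none exceeds level 4.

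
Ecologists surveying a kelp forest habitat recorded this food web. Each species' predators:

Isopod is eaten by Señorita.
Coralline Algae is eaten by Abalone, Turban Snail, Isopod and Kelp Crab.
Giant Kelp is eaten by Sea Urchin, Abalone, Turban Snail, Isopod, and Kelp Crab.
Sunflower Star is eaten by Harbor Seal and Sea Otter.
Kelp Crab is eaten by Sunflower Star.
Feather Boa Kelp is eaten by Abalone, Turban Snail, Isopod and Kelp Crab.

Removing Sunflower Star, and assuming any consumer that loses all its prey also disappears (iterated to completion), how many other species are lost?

Remove Sunflower Star.
Round 1: Harbor Seal (all prey gone), Sea Otter (all prey gone) → extinct.
No further losses. Total secondary extinctions: 2.

2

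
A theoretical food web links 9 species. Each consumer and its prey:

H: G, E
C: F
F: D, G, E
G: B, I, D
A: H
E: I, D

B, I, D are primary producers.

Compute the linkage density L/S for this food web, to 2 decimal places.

There are L = 12 links among S = 9 species.
L/S = 12/9 = 1.3333 ≈ 1.33.

L/S = 1.33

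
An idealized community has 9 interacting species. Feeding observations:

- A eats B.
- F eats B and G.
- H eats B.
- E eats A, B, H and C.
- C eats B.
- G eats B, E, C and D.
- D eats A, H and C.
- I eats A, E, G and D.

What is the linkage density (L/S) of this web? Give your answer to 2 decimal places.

L/S = 2.22

There are L = 20 links among S = 9 species.
L/S = 20/9 = 2.2222 ≈ 2.22.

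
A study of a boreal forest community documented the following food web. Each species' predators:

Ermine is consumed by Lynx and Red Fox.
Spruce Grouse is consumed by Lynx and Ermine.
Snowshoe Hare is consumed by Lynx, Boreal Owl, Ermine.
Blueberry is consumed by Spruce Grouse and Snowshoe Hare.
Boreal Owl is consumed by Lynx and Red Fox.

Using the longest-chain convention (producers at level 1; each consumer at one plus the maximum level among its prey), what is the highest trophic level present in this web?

Producers (level 1): Blueberry.
Blueberry → Snowshoe Hare → Boreal Owl → Lynx gives Lynx level 4.
No species has a prey at level 4, so no species reaches level 5.

4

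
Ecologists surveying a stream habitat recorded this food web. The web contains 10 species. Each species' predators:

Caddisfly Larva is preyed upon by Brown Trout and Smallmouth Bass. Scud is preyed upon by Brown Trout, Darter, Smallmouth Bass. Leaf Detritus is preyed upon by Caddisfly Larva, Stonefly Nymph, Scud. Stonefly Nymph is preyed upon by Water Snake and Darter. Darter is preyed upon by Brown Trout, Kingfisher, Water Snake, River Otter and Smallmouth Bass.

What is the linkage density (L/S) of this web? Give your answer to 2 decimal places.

L/S = 1.50

There are L = 15 links among S = 10 species.
L/S = 15/10 = 1.5000 ≈ 1.50.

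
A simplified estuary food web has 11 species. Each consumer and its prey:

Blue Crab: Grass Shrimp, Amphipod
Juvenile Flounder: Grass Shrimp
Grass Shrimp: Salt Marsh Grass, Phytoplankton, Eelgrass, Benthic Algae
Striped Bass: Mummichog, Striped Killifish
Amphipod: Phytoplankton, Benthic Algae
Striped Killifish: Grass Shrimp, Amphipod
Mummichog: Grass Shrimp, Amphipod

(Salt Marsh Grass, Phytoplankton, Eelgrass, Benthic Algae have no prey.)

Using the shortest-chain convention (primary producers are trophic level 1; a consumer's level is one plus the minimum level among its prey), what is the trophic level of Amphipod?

Phytoplankton is a producer → level 1.
Amphipod eats Phytoplankton → level 2.

Trophic level 2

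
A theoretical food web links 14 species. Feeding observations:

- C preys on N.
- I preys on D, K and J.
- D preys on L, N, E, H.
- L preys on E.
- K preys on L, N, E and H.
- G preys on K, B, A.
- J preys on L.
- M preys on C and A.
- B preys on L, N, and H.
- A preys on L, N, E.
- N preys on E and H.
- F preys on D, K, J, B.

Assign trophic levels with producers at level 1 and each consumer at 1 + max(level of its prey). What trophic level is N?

Trophic level 2

H is a producer → level 1.
N eats H (level 1); other prey at levels: E 1 → level 2.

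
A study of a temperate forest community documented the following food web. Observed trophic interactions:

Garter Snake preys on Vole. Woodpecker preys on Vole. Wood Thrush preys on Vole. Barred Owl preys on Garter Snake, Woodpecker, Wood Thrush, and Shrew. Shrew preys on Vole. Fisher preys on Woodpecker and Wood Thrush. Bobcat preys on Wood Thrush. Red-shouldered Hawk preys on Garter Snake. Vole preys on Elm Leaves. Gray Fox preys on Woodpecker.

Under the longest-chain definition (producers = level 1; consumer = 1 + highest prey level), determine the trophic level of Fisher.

Elm Leaves is a producer → level 1.
Vole eats Elm Leaves → level 2.
Wood Thrush eats Vole → level 3.
Fisher eats Wood Thrush (level 3); other prey at levels: Woodpecker 3 → level 4.

Trophic level 4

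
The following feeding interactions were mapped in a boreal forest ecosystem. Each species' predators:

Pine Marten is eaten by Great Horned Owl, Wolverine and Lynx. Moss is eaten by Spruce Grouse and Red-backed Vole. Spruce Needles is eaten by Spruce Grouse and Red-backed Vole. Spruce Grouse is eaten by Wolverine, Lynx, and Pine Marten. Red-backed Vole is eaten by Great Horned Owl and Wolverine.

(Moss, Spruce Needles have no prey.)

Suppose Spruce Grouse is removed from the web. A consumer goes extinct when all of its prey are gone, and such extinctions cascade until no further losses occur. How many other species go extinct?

Remove Spruce Grouse.
Round 1: Pine Marten (all prey gone) → extinct.
Round 2: Lynx (all prey gone) → extinct.
No further losses. Total secondary extinctions: 2.

2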